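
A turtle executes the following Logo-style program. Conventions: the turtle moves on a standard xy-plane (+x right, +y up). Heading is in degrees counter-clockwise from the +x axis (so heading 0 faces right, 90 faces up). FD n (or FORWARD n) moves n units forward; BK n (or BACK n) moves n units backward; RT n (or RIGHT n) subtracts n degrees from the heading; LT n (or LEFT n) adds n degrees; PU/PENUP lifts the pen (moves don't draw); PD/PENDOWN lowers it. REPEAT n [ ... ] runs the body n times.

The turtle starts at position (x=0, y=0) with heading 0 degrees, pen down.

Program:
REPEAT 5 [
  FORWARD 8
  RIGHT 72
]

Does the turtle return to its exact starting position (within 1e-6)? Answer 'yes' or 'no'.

Answer: yes

Derivation:
Executing turtle program step by step:
Start: pos=(0,0), heading=0, pen down
REPEAT 5 [
  -- iteration 1/5 --
  FD 8: (0,0) -> (8,0) [heading=0, draw]
  RT 72: heading 0 -> 288
  -- iteration 2/5 --
  FD 8: (8,0) -> (10.472,-7.608) [heading=288, draw]
  RT 72: heading 288 -> 216
  -- iteration 3/5 --
  FD 8: (10.472,-7.608) -> (4,-12.311) [heading=216, draw]
  RT 72: heading 216 -> 144
  -- iteration 4/5 --
  FD 8: (4,-12.311) -> (-2.472,-7.608) [heading=144, draw]
  RT 72: heading 144 -> 72
  -- iteration 5/5 --
  FD 8: (-2.472,-7.608) -> (0,0) [heading=72, draw]
  RT 72: heading 72 -> 0
]
Final: pos=(0,0), heading=0, 5 segment(s) drawn

Start position: (0, 0)
Final position: (0, 0)
Distance = 0; < 1e-6 -> CLOSED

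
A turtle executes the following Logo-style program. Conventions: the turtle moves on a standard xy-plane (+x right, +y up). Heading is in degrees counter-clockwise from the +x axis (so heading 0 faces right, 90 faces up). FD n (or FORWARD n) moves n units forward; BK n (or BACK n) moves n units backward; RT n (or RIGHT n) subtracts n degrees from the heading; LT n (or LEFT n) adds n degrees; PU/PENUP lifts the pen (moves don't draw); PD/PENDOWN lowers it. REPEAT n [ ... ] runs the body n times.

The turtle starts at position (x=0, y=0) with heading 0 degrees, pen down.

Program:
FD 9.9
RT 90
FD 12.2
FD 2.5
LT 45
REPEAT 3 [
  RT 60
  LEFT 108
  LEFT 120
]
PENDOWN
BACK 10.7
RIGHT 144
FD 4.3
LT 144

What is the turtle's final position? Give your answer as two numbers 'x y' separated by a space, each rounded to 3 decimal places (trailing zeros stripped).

Answer: 14.614 -28.309

Derivation:
Executing turtle program step by step:
Start: pos=(0,0), heading=0, pen down
FD 9.9: (0,0) -> (9.9,0) [heading=0, draw]
RT 90: heading 0 -> 270
FD 12.2: (9.9,0) -> (9.9,-12.2) [heading=270, draw]
FD 2.5: (9.9,-12.2) -> (9.9,-14.7) [heading=270, draw]
LT 45: heading 270 -> 315
REPEAT 3 [
  -- iteration 1/3 --
  RT 60: heading 315 -> 255
  LT 108: heading 255 -> 3
  LT 120: heading 3 -> 123
  -- iteration 2/3 --
  RT 60: heading 123 -> 63
  LT 108: heading 63 -> 171
  LT 120: heading 171 -> 291
  -- iteration 3/3 --
  RT 60: heading 291 -> 231
  LT 108: heading 231 -> 339
  LT 120: heading 339 -> 99
]
PD: pen down
BK 10.7: (9.9,-14.7) -> (11.574,-25.268) [heading=99, draw]
RT 144: heading 99 -> 315
FD 4.3: (11.574,-25.268) -> (14.614,-28.309) [heading=315, draw]
LT 144: heading 315 -> 99
Final: pos=(14.614,-28.309), heading=99, 5 segment(s) drawn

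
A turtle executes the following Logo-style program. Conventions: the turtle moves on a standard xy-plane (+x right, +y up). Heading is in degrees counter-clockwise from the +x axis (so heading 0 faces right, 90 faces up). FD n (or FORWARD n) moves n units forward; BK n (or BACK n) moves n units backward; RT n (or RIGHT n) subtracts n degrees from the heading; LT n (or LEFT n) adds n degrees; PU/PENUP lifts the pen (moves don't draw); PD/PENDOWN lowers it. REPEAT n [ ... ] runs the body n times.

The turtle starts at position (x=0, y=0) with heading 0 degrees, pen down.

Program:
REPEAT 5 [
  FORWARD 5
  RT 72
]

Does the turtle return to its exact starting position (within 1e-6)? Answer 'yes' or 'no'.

Executing turtle program step by step:
Start: pos=(0,0), heading=0, pen down
REPEAT 5 [
  -- iteration 1/5 --
  FD 5: (0,0) -> (5,0) [heading=0, draw]
  RT 72: heading 0 -> 288
  -- iteration 2/5 --
  FD 5: (5,0) -> (6.545,-4.755) [heading=288, draw]
  RT 72: heading 288 -> 216
  -- iteration 3/5 --
  FD 5: (6.545,-4.755) -> (2.5,-7.694) [heading=216, draw]
  RT 72: heading 216 -> 144
  -- iteration 4/5 --
  FD 5: (2.5,-7.694) -> (-1.545,-4.755) [heading=144, draw]
  RT 72: heading 144 -> 72
  -- iteration 5/5 --
  FD 5: (-1.545,-4.755) -> (0,0) [heading=72, draw]
  RT 72: heading 72 -> 0
]
Final: pos=(0,0), heading=0, 5 segment(s) drawn

Start position: (0, 0)
Final position: (0, 0)
Distance = 0; < 1e-6 -> CLOSED

Answer: yes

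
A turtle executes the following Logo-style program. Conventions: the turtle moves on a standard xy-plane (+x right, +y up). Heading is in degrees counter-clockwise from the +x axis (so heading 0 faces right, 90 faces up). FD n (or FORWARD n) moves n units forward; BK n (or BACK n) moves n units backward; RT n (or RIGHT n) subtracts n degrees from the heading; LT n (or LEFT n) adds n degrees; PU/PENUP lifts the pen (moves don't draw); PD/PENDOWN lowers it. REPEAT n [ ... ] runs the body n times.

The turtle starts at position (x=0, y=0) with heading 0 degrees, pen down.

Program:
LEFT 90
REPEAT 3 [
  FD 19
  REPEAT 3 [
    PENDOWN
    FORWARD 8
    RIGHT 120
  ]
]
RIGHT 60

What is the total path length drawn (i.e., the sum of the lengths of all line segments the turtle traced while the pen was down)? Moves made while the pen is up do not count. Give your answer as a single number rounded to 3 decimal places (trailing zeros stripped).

Executing turtle program step by step:
Start: pos=(0,0), heading=0, pen down
LT 90: heading 0 -> 90
REPEAT 3 [
  -- iteration 1/3 --
  FD 19: (0,0) -> (0,19) [heading=90, draw]
  REPEAT 3 [
    -- iteration 1/3 --
    PD: pen down
    FD 8: (0,19) -> (0,27) [heading=90, draw]
    RT 120: heading 90 -> 330
    -- iteration 2/3 --
    PD: pen down
    FD 8: (0,27) -> (6.928,23) [heading=330, draw]
    RT 120: heading 330 -> 210
    -- iteration 3/3 --
    PD: pen down
    FD 8: (6.928,23) -> (0,19) [heading=210, draw]
    RT 120: heading 210 -> 90
  ]
  -- iteration 2/3 --
  FD 19: (0,19) -> (0,38) [heading=90, draw]
  REPEAT 3 [
    -- iteration 1/3 --
    PD: pen down
    FD 8: (0,38) -> (0,46) [heading=90, draw]
    RT 120: heading 90 -> 330
    -- iteration 2/3 --
    PD: pen down
    FD 8: (0,46) -> (6.928,42) [heading=330, draw]
    RT 120: heading 330 -> 210
    -- iteration 3/3 --
    PD: pen down
    FD 8: (6.928,42) -> (0,38) [heading=210, draw]
    RT 120: heading 210 -> 90
  ]
  -- iteration 3/3 --
  FD 19: (0,38) -> (0,57) [heading=90, draw]
  REPEAT 3 [
    -- iteration 1/3 --
    PD: pen down
    FD 8: (0,57) -> (0,65) [heading=90, draw]
    RT 120: heading 90 -> 330
    -- iteration 2/3 --
    PD: pen down
    FD 8: (0,65) -> (6.928,61) [heading=330, draw]
    RT 120: heading 330 -> 210
    -- iteration 3/3 --
    PD: pen down
    FD 8: (6.928,61) -> (0,57) [heading=210, draw]
    RT 120: heading 210 -> 90
  ]
]
RT 60: heading 90 -> 30
Final: pos=(0,57), heading=30, 12 segment(s) drawn

Segment lengths:
  seg 1: (0,0) -> (0,19), length = 19
  seg 2: (0,19) -> (0,27), length = 8
  seg 3: (0,27) -> (6.928,23), length = 8
  seg 4: (6.928,23) -> (0,19), length = 8
  seg 5: (0,19) -> (0,38), length = 19
  seg 6: (0,38) -> (0,46), length = 8
  seg 7: (0,46) -> (6.928,42), length = 8
  seg 8: (6.928,42) -> (0,38), length = 8
  seg 9: (0,38) -> (0,57), length = 19
  seg 10: (0,57) -> (0,65), length = 8
  seg 11: (0,65) -> (6.928,61), length = 8
  seg 12: (6.928,61) -> (0,57), length = 8
Total = 129

Answer: 129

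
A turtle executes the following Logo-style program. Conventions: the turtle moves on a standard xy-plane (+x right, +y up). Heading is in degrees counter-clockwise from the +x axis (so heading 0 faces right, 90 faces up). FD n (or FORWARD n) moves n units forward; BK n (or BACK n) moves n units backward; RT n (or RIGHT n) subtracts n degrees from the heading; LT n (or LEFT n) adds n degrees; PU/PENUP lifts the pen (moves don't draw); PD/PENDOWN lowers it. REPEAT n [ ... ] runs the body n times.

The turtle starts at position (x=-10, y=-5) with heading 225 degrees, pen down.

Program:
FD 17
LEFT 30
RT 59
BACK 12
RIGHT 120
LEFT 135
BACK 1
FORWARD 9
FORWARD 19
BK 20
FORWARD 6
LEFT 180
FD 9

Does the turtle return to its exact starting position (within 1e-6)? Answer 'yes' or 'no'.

Answer: no

Derivation:
Executing turtle program step by step:
Start: pos=(-10,-5), heading=225, pen down
FD 17: (-10,-5) -> (-22.021,-17.021) [heading=225, draw]
LT 30: heading 225 -> 255
RT 59: heading 255 -> 196
BK 12: (-22.021,-17.021) -> (-10.486,-13.713) [heading=196, draw]
RT 120: heading 196 -> 76
LT 135: heading 76 -> 211
BK 1: (-10.486,-13.713) -> (-9.629,-13.198) [heading=211, draw]
FD 9: (-9.629,-13.198) -> (-17.343,-17.833) [heading=211, draw]
FD 19: (-17.343,-17.833) -> (-33.629,-27.619) [heading=211, draw]
BK 20: (-33.629,-27.619) -> (-16.486,-17.318) [heading=211, draw]
FD 6: (-16.486,-17.318) -> (-21.629,-20.409) [heading=211, draw]
LT 180: heading 211 -> 31
FD 9: (-21.629,-20.409) -> (-13.914,-15.773) [heading=31, draw]
Final: pos=(-13.914,-15.773), heading=31, 8 segment(s) drawn

Start position: (-10, -5)
Final position: (-13.914, -15.773)
Distance = 11.462; >= 1e-6 -> NOT closed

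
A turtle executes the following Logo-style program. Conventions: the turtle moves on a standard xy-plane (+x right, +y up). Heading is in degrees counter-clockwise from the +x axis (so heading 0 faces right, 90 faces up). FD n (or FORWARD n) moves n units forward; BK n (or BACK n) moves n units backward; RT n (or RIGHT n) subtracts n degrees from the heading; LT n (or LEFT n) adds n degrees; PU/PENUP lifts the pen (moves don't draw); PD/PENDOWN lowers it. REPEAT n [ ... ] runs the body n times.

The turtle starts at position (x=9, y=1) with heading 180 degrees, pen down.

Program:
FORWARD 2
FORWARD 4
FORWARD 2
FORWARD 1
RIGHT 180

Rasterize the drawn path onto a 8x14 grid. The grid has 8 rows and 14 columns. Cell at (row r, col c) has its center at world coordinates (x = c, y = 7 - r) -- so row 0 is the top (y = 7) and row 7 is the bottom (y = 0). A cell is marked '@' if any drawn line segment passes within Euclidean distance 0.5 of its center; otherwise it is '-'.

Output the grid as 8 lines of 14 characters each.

Segment 0: (9,1) -> (7,1)
Segment 1: (7,1) -> (3,1)
Segment 2: (3,1) -> (1,1)
Segment 3: (1,1) -> (0,1)

Answer: --------------
--------------
--------------
--------------
--------------
--------------
@@@@@@@@@@----
--------------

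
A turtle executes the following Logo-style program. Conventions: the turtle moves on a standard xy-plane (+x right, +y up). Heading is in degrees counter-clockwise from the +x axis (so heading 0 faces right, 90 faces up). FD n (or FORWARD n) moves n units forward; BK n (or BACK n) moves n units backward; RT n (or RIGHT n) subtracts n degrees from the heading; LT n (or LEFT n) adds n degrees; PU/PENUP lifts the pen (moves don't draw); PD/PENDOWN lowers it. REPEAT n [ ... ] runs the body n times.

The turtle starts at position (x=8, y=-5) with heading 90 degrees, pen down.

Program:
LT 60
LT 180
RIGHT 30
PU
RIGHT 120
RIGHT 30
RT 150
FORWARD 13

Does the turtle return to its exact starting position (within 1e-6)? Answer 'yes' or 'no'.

Answer: no

Derivation:
Executing turtle program step by step:
Start: pos=(8,-5), heading=90, pen down
LT 60: heading 90 -> 150
LT 180: heading 150 -> 330
RT 30: heading 330 -> 300
PU: pen up
RT 120: heading 300 -> 180
RT 30: heading 180 -> 150
RT 150: heading 150 -> 0
FD 13: (8,-5) -> (21,-5) [heading=0, move]
Final: pos=(21,-5), heading=0, 0 segment(s) drawn

Start position: (8, -5)
Final position: (21, -5)
Distance = 13; >= 1e-6 -> NOT closed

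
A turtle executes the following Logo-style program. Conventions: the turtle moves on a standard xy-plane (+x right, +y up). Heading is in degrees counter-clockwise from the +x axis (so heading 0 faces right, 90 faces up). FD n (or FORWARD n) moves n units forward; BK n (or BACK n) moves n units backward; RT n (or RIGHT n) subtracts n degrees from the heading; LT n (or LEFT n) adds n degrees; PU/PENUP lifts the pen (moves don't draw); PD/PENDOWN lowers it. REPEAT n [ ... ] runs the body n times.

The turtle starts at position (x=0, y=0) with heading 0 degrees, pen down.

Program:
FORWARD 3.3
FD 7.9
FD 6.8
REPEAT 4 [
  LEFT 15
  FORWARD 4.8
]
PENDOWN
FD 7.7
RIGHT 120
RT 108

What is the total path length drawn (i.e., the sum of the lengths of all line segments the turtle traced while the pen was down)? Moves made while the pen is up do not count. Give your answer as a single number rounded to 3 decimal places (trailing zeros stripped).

Answer: 44.9

Derivation:
Executing turtle program step by step:
Start: pos=(0,0), heading=0, pen down
FD 3.3: (0,0) -> (3.3,0) [heading=0, draw]
FD 7.9: (3.3,0) -> (11.2,0) [heading=0, draw]
FD 6.8: (11.2,0) -> (18,0) [heading=0, draw]
REPEAT 4 [
  -- iteration 1/4 --
  LT 15: heading 0 -> 15
  FD 4.8: (18,0) -> (22.636,1.242) [heading=15, draw]
  -- iteration 2/4 --
  LT 15: heading 15 -> 30
  FD 4.8: (22.636,1.242) -> (26.793,3.642) [heading=30, draw]
  -- iteration 3/4 --
  LT 15: heading 30 -> 45
  FD 4.8: (26.793,3.642) -> (30.187,7.036) [heading=45, draw]
  -- iteration 4/4 --
  LT 15: heading 45 -> 60
  FD 4.8: (30.187,7.036) -> (32.587,11.193) [heading=60, draw]
]
PD: pen down
FD 7.7: (32.587,11.193) -> (36.437,17.862) [heading=60, draw]
RT 120: heading 60 -> 300
RT 108: heading 300 -> 192
Final: pos=(36.437,17.862), heading=192, 8 segment(s) drawn

Segment lengths:
  seg 1: (0,0) -> (3.3,0), length = 3.3
  seg 2: (3.3,0) -> (11.2,0), length = 7.9
  seg 3: (11.2,0) -> (18,0), length = 6.8
  seg 4: (18,0) -> (22.636,1.242), length = 4.8
  seg 5: (22.636,1.242) -> (26.793,3.642), length = 4.8
  seg 6: (26.793,3.642) -> (30.187,7.036), length = 4.8
  seg 7: (30.187,7.036) -> (32.587,11.193), length = 4.8
  seg 8: (32.587,11.193) -> (36.437,17.862), length = 7.7
Total = 44.9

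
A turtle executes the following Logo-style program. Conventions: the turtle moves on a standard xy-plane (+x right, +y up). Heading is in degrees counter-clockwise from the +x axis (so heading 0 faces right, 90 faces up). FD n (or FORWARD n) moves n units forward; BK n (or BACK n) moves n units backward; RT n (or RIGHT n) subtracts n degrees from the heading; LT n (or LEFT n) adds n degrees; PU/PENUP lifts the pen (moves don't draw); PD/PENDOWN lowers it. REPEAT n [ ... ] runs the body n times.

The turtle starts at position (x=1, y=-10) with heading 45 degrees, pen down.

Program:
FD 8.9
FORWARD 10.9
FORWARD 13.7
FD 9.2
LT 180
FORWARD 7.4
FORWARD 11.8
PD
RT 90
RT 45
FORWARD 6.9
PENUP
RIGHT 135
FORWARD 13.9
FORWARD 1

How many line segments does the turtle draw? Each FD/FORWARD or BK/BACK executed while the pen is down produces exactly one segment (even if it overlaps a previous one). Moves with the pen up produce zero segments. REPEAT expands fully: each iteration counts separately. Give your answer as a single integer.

Answer: 7

Derivation:
Executing turtle program step by step:
Start: pos=(1,-10), heading=45, pen down
FD 8.9: (1,-10) -> (7.293,-3.707) [heading=45, draw]
FD 10.9: (7.293,-3.707) -> (15.001,4.001) [heading=45, draw]
FD 13.7: (15.001,4.001) -> (24.688,13.688) [heading=45, draw]
FD 9.2: (24.688,13.688) -> (31.193,20.193) [heading=45, draw]
LT 180: heading 45 -> 225
FD 7.4: (31.193,20.193) -> (25.961,14.961) [heading=225, draw]
FD 11.8: (25.961,14.961) -> (17.617,6.617) [heading=225, draw]
PD: pen down
RT 90: heading 225 -> 135
RT 45: heading 135 -> 90
FD 6.9: (17.617,6.617) -> (17.617,13.517) [heading=90, draw]
PU: pen up
RT 135: heading 90 -> 315
FD 13.9: (17.617,13.517) -> (27.446,3.688) [heading=315, move]
FD 1: (27.446,3.688) -> (28.153,2.981) [heading=315, move]
Final: pos=(28.153,2.981), heading=315, 7 segment(s) drawn
Segments drawn: 7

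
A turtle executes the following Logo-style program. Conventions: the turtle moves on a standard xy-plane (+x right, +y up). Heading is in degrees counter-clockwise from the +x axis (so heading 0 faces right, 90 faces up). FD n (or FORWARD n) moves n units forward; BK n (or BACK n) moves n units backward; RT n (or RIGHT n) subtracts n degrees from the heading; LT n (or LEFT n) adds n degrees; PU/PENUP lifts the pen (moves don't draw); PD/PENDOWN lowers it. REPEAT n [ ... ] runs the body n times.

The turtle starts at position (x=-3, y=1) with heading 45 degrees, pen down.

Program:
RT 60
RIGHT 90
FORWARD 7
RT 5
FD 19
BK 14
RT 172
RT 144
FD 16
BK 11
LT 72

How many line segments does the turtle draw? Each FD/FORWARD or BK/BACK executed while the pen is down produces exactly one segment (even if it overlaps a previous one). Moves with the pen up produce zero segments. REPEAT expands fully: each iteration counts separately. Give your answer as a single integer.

Executing turtle program step by step:
Start: pos=(-3,1), heading=45, pen down
RT 60: heading 45 -> 345
RT 90: heading 345 -> 255
FD 7: (-3,1) -> (-4.812,-5.761) [heading=255, draw]
RT 5: heading 255 -> 250
FD 19: (-4.812,-5.761) -> (-11.31,-23.616) [heading=250, draw]
BK 14: (-11.31,-23.616) -> (-6.522,-10.46) [heading=250, draw]
RT 172: heading 250 -> 78
RT 144: heading 78 -> 294
FD 16: (-6.522,-10.46) -> (-0.014,-25.077) [heading=294, draw]
BK 11: (-0.014,-25.077) -> (-4.488,-15.028) [heading=294, draw]
LT 72: heading 294 -> 6
Final: pos=(-4.488,-15.028), heading=6, 5 segment(s) drawn
Segments drawn: 5

Answer: 5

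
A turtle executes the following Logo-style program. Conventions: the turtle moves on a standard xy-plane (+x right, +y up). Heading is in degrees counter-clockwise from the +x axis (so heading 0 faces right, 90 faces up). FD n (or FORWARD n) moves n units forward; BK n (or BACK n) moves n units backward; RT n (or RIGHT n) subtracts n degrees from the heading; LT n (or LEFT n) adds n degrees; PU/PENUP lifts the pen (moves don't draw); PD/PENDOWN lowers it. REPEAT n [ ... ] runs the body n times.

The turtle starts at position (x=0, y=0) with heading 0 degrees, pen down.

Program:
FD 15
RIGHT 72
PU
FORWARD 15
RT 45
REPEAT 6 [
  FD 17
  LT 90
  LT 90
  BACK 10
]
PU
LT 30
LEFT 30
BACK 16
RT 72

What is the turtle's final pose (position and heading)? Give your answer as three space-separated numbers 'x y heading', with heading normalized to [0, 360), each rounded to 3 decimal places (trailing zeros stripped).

Executing turtle program step by step:
Start: pos=(0,0), heading=0, pen down
FD 15: (0,0) -> (15,0) [heading=0, draw]
RT 72: heading 0 -> 288
PU: pen up
FD 15: (15,0) -> (19.635,-14.266) [heading=288, move]
RT 45: heading 288 -> 243
REPEAT 6 [
  -- iteration 1/6 --
  FD 17: (19.635,-14.266) -> (11.917,-29.413) [heading=243, move]
  LT 90: heading 243 -> 333
  LT 90: heading 333 -> 63
  BK 10: (11.917,-29.413) -> (7.378,-38.323) [heading=63, move]
  -- iteration 2/6 --
  FD 17: (7.378,-38.323) -> (15.095,-23.176) [heading=63, move]
  LT 90: heading 63 -> 153
  LT 90: heading 153 -> 243
  BK 10: (15.095,-23.176) -> (19.635,-14.266) [heading=243, move]
  -- iteration 3/6 --
  FD 17: (19.635,-14.266) -> (11.917,-29.413) [heading=243, move]
  LT 90: heading 243 -> 333
  LT 90: heading 333 -> 63
  BK 10: (11.917,-29.413) -> (7.378,-38.323) [heading=63, move]
  -- iteration 4/6 --
  FD 17: (7.378,-38.323) -> (15.095,-23.176) [heading=63, move]
  LT 90: heading 63 -> 153
  LT 90: heading 153 -> 243
  BK 10: (15.095,-23.176) -> (19.635,-14.266) [heading=243, move]
  -- iteration 5/6 --
  FD 17: (19.635,-14.266) -> (11.917,-29.413) [heading=243, move]
  LT 90: heading 243 -> 333
  LT 90: heading 333 -> 63
  BK 10: (11.917,-29.413) -> (7.378,-38.323) [heading=63, move]
  -- iteration 6/6 --
  FD 17: (7.378,-38.323) -> (15.095,-23.176) [heading=63, move]
  LT 90: heading 63 -> 153
  LT 90: heading 153 -> 243
  BK 10: (15.095,-23.176) -> (19.635,-14.266) [heading=243, move]
]
PU: pen up
LT 30: heading 243 -> 273
LT 30: heading 273 -> 303
BK 16: (19.635,-14.266) -> (10.921,-0.847) [heading=303, move]
RT 72: heading 303 -> 231
Final: pos=(10.921,-0.847), heading=231, 1 segment(s) drawn

Answer: 10.921 -0.847 231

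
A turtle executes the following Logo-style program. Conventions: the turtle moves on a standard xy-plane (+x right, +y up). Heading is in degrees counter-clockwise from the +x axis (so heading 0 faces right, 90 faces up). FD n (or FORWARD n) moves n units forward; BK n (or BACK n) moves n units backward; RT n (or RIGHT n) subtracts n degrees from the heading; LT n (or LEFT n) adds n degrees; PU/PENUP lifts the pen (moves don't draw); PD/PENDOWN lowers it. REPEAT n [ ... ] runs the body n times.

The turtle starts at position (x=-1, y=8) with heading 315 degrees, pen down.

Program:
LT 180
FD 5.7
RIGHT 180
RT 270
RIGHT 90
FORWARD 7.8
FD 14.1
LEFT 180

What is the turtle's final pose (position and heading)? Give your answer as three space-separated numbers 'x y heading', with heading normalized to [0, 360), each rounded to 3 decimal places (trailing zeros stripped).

Executing turtle program step by step:
Start: pos=(-1,8), heading=315, pen down
LT 180: heading 315 -> 135
FD 5.7: (-1,8) -> (-5.031,12.031) [heading=135, draw]
RT 180: heading 135 -> 315
RT 270: heading 315 -> 45
RT 90: heading 45 -> 315
FD 7.8: (-5.031,12.031) -> (0.485,6.515) [heading=315, draw]
FD 14.1: (0.485,6.515) -> (10.455,-3.455) [heading=315, draw]
LT 180: heading 315 -> 135
Final: pos=(10.455,-3.455), heading=135, 3 segment(s) drawn

Answer: 10.455 -3.455 135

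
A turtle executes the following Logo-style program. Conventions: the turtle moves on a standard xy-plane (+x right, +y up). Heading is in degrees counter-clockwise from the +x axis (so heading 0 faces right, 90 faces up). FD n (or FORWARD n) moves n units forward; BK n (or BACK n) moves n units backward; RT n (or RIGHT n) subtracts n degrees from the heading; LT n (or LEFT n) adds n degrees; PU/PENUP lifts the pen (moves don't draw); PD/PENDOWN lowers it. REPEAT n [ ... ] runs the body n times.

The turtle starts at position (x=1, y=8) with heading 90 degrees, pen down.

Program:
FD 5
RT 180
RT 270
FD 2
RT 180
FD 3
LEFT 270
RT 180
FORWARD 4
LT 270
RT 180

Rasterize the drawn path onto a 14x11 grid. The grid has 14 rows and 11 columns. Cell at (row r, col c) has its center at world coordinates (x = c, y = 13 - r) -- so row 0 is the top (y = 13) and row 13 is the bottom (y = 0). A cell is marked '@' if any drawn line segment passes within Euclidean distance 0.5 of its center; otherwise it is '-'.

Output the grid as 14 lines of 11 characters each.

Answer: @@@@-------
@@---------
@@---------
@@---------
@@---------
-@---------
-----------
-----------
-----------
-----------
-----------
-----------
-----------
-----------

Derivation:
Segment 0: (1,8) -> (1,13)
Segment 1: (1,13) -> (3,13)
Segment 2: (3,13) -> (0,13)
Segment 3: (0,13) -> (0,9)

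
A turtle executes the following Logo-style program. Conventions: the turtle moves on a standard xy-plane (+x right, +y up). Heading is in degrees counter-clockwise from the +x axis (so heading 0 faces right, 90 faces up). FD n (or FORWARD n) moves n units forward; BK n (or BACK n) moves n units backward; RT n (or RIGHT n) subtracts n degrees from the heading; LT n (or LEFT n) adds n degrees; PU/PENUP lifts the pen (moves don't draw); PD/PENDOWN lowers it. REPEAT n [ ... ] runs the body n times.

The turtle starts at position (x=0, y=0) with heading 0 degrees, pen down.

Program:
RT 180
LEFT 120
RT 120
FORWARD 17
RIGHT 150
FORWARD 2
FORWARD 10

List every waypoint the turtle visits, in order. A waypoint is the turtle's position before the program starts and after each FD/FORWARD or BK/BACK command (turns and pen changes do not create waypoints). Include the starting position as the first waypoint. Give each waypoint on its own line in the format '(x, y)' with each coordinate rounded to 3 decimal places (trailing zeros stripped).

Executing turtle program step by step:
Start: pos=(0,0), heading=0, pen down
RT 180: heading 0 -> 180
LT 120: heading 180 -> 300
RT 120: heading 300 -> 180
FD 17: (0,0) -> (-17,0) [heading=180, draw]
RT 150: heading 180 -> 30
FD 2: (-17,0) -> (-15.268,1) [heading=30, draw]
FD 10: (-15.268,1) -> (-6.608,6) [heading=30, draw]
Final: pos=(-6.608,6), heading=30, 3 segment(s) drawn
Waypoints (4 total):
(0, 0)
(-17, 0)
(-15.268, 1)
(-6.608, 6)

Answer: (0, 0)
(-17, 0)
(-15.268, 1)
(-6.608, 6)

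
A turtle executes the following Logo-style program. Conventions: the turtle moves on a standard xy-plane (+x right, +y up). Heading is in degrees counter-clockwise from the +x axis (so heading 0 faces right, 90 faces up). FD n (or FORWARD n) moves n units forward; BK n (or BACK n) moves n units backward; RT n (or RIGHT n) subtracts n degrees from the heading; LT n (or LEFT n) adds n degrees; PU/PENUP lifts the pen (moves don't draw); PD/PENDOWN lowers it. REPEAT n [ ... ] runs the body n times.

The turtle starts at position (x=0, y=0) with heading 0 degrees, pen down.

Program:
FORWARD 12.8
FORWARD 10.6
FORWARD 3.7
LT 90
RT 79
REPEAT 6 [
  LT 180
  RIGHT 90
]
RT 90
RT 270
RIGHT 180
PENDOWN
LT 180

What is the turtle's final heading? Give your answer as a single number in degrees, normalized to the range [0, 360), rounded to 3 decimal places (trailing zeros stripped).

Executing turtle program step by step:
Start: pos=(0,0), heading=0, pen down
FD 12.8: (0,0) -> (12.8,0) [heading=0, draw]
FD 10.6: (12.8,0) -> (23.4,0) [heading=0, draw]
FD 3.7: (23.4,0) -> (27.1,0) [heading=0, draw]
LT 90: heading 0 -> 90
RT 79: heading 90 -> 11
REPEAT 6 [
  -- iteration 1/6 --
  LT 180: heading 11 -> 191
  RT 90: heading 191 -> 101
  -- iteration 2/6 --
  LT 180: heading 101 -> 281
  RT 90: heading 281 -> 191
  -- iteration 3/6 --
  LT 180: heading 191 -> 11
  RT 90: heading 11 -> 281
  -- iteration 4/6 --
  LT 180: heading 281 -> 101
  RT 90: heading 101 -> 11
  -- iteration 5/6 --
  LT 180: heading 11 -> 191
  RT 90: heading 191 -> 101
  -- iteration 6/6 --
  LT 180: heading 101 -> 281
  RT 90: heading 281 -> 191
]
RT 90: heading 191 -> 101
RT 270: heading 101 -> 191
RT 180: heading 191 -> 11
PD: pen down
LT 180: heading 11 -> 191
Final: pos=(27.1,0), heading=191, 3 segment(s) drawn

Answer: 191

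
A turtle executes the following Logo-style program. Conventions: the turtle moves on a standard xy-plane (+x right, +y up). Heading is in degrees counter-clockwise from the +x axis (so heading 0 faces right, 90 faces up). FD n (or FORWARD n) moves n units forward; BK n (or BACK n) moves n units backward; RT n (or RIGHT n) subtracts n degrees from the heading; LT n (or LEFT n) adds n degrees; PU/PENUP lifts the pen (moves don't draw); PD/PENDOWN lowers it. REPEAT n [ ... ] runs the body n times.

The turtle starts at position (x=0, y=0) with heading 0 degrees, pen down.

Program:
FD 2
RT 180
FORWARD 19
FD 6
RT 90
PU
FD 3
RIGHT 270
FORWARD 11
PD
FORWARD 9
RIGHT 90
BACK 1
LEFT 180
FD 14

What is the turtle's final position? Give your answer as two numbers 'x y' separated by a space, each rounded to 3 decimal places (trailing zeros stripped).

Answer: -43 -12

Derivation:
Executing turtle program step by step:
Start: pos=(0,0), heading=0, pen down
FD 2: (0,0) -> (2,0) [heading=0, draw]
RT 180: heading 0 -> 180
FD 19: (2,0) -> (-17,0) [heading=180, draw]
FD 6: (-17,0) -> (-23,0) [heading=180, draw]
RT 90: heading 180 -> 90
PU: pen up
FD 3: (-23,0) -> (-23,3) [heading=90, move]
RT 270: heading 90 -> 180
FD 11: (-23,3) -> (-34,3) [heading=180, move]
PD: pen down
FD 9: (-34,3) -> (-43,3) [heading=180, draw]
RT 90: heading 180 -> 90
BK 1: (-43,3) -> (-43,2) [heading=90, draw]
LT 180: heading 90 -> 270
FD 14: (-43,2) -> (-43,-12) [heading=270, draw]
Final: pos=(-43,-12), heading=270, 6 segment(s) drawn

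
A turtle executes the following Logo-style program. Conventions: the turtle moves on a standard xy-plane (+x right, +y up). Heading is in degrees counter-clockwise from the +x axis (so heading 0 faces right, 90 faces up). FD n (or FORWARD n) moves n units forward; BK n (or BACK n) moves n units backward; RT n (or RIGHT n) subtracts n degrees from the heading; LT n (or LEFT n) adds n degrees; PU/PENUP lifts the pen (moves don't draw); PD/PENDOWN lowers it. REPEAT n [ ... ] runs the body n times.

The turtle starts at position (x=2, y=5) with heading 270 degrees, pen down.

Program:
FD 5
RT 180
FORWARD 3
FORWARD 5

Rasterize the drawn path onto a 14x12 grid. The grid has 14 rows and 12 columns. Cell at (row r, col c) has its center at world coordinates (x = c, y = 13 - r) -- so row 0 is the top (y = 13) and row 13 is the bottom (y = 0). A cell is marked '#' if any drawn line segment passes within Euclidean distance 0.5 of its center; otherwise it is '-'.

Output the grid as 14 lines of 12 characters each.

Answer: ------------
------------
------------
------------
------------
--#---------
--#---------
--#---------
--#---------
--#---------
--#---------
--#---------
--#---------
--#---------

Derivation:
Segment 0: (2,5) -> (2,0)
Segment 1: (2,0) -> (2,3)
Segment 2: (2,3) -> (2,8)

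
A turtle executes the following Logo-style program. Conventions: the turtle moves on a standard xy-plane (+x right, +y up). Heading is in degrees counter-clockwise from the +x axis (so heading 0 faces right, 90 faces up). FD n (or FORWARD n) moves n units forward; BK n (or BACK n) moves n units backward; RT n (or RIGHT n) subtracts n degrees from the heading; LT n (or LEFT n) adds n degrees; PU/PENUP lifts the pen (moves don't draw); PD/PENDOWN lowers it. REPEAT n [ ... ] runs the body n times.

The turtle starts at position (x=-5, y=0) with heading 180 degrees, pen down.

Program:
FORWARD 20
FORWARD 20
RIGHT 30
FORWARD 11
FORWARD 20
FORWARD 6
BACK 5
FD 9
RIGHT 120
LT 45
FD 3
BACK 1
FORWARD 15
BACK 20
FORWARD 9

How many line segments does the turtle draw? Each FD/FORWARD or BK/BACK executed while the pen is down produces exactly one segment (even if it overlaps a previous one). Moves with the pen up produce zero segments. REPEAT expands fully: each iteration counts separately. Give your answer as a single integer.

Answer: 12

Derivation:
Executing turtle program step by step:
Start: pos=(-5,0), heading=180, pen down
FD 20: (-5,0) -> (-25,0) [heading=180, draw]
FD 20: (-25,0) -> (-45,0) [heading=180, draw]
RT 30: heading 180 -> 150
FD 11: (-45,0) -> (-54.526,5.5) [heading=150, draw]
FD 20: (-54.526,5.5) -> (-71.847,15.5) [heading=150, draw]
FD 6: (-71.847,15.5) -> (-77.043,18.5) [heading=150, draw]
BK 5: (-77.043,18.5) -> (-72.713,16) [heading=150, draw]
FD 9: (-72.713,16) -> (-80.507,20.5) [heading=150, draw]
RT 120: heading 150 -> 30
LT 45: heading 30 -> 75
FD 3: (-80.507,20.5) -> (-79.731,23.398) [heading=75, draw]
BK 1: (-79.731,23.398) -> (-79.989,22.432) [heading=75, draw]
FD 15: (-79.989,22.432) -> (-76.107,36.921) [heading=75, draw]
BK 20: (-76.107,36.921) -> (-81.283,17.602) [heading=75, draw]
FD 9: (-81.283,17.602) -> (-78.954,26.296) [heading=75, draw]
Final: pos=(-78.954,26.296), heading=75, 12 segment(s) drawn
Segments drawn: 12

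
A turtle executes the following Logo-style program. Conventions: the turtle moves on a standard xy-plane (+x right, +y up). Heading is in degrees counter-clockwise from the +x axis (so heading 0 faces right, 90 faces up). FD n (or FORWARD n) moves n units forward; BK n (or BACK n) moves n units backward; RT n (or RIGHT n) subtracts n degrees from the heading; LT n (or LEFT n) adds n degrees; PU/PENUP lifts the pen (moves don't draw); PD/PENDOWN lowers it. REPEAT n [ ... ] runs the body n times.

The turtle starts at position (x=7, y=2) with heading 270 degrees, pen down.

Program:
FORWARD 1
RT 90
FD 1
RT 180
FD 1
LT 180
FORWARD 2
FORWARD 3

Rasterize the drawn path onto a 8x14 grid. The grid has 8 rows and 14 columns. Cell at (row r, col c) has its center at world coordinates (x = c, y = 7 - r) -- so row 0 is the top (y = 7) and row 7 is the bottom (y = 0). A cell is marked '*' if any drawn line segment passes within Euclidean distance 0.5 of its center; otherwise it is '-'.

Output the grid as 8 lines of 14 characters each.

Answer: --------------
--------------
--------------
--------------
--------------
-------*------
--******------
--------------

Derivation:
Segment 0: (7,2) -> (7,1)
Segment 1: (7,1) -> (6,1)
Segment 2: (6,1) -> (7,1)
Segment 3: (7,1) -> (5,1)
Segment 4: (5,1) -> (2,1)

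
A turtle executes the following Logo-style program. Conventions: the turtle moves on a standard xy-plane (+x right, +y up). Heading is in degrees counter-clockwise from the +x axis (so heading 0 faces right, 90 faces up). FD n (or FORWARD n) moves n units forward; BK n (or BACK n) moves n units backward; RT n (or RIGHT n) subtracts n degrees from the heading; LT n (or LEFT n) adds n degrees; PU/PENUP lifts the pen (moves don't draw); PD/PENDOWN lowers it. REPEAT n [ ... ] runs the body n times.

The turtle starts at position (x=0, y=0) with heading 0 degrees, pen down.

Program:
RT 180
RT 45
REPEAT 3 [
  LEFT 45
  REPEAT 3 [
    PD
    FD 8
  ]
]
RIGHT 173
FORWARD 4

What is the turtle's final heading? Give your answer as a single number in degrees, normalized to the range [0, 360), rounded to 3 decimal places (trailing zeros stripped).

Executing turtle program step by step:
Start: pos=(0,0), heading=0, pen down
RT 180: heading 0 -> 180
RT 45: heading 180 -> 135
REPEAT 3 [
  -- iteration 1/3 --
  LT 45: heading 135 -> 180
  REPEAT 3 [
    -- iteration 1/3 --
    PD: pen down
    FD 8: (0,0) -> (-8,0) [heading=180, draw]
    -- iteration 2/3 --
    PD: pen down
    FD 8: (-8,0) -> (-16,0) [heading=180, draw]
    -- iteration 3/3 --
    PD: pen down
    FD 8: (-16,0) -> (-24,0) [heading=180, draw]
  ]
  -- iteration 2/3 --
  LT 45: heading 180 -> 225
  REPEAT 3 [
    -- iteration 1/3 --
    PD: pen down
    FD 8: (-24,0) -> (-29.657,-5.657) [heading=225, draw]
    -- iteration 2/3 --
    PD: pen down
    FD 8: (-29.657,-5.657) -> (-35.314,-11.314) [heading=225, draw]
    -- iteration 3/3 --
    PD: pen down
    FD 8: (-35.314,-11.314) -> (-40.971,-16.971) [heading=225, draw]
  ]
  -- iteration 3/3 --
  LT 45: heading 225 -> 270
  REPEAT 3 [
    -- iteration 1/3 --
    PD: pen down
    FD 8: (-40.971,-16.971) -> (-40.971,-24.971) [heading=270, draw]
    -- iteration 2/3 --
    PD: pen down
    FD 8: (-40.971,-24.971) -> (-40.971,-32.971) [heading=270, draw]
    -- iteration 3/3 --
    PD: pen down
    FD 8: (-40.971,-32.971) -> (-40.971,-40.971) [heading=270, draw]
  ]
]
RT 173: heading 270 -> 97
FD 4: (-40.971,-40.971) -> (-41.458,-37) [heading=97, draw]
Final: pos=(-41.458,-37), heading=97, 10 segment(s) drawn

Answer: 97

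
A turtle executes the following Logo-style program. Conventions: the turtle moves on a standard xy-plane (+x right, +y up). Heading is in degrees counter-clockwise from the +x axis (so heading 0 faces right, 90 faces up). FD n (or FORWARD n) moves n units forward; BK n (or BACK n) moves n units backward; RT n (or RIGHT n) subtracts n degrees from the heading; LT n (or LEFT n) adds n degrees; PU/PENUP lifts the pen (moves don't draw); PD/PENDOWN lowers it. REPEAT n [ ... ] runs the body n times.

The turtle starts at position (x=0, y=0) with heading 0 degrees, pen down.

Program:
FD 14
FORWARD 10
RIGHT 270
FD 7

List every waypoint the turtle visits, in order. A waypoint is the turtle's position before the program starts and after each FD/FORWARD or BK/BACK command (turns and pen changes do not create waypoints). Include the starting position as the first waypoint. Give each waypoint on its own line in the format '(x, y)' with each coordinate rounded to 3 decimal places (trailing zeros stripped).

Executing turtle program step by step:
Start: pos=(0,0), heading=0, pen down
FD 14: (0,0) -> (14,0) [heading=0, draw]
FD 10: (14,0) -> (24,0) [heading=0, draw]
RT 270: heading 0 -> 90
FD 7: (24,0) -> (24,7) [heading=90, draw]
Final: pos=(24,7), heading=90, 3 segment(s) drawn
Waypoints (4 total):
(0, 0)
(14, 0)
(24, 0)
(24, 7)

Answer: (0, 0)
(14, 0)
(24, 0)
(24, 7)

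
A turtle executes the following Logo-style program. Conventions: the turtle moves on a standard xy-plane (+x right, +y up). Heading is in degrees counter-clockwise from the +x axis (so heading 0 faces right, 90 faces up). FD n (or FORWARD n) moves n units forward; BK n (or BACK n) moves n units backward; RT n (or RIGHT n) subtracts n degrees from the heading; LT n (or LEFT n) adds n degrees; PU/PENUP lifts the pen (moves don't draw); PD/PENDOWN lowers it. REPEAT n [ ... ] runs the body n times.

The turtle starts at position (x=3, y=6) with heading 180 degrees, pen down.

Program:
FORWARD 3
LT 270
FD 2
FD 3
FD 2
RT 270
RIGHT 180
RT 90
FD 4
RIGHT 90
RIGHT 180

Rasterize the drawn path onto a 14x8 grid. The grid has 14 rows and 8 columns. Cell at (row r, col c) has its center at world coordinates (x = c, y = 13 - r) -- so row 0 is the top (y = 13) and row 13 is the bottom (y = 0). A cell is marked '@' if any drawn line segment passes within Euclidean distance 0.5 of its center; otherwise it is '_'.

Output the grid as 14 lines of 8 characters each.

Answer: @_______
@_______
@_______
@_______
@_______
@_______
@_______
@@@@____
________
________
________
________
________
________

Derivation:
Segment 0: (3,6) -> (0,6)
Segment 1: (0,6) -> (0,8)
Segment 2: (0,8) -> (0,11)
Segment 3: (0,11) -> (0,13)
Segment 4: (0,13) -> (0,9)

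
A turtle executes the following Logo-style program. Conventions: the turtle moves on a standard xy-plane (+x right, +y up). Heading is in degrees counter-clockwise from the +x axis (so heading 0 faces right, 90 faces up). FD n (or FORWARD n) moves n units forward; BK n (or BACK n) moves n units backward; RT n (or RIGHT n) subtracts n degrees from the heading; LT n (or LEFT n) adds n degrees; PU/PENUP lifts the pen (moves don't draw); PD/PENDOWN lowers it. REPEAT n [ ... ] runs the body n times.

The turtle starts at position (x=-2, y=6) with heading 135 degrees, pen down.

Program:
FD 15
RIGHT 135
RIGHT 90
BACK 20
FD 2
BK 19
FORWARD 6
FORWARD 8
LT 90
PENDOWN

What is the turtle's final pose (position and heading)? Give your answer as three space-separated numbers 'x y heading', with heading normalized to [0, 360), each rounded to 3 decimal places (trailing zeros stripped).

Executing turtle program step by step:
Start: pos=(-2,6), heading=135, pen down
FD 15: (-2,6) -> (-12.607,16.607) [heading=135, draw]
RT 135: heading 135 -> 0
RT 90: heading 0 -> 270
BK 20: (-12.607,16.607) -> (-12.607,36.607) [heading=270, draw]
FD 2: (-12.607,36.607) -> (-12.607,34.607) [heading=270, draw]
BK 19: (-12.607,34.607) -> (-12.607,53.607) [heading=270, draw]
FD 6: (-12.607,53.607) -> (-12.607,47.607) [heading=270, draw]
FD 8: (-12.607,47.607) -> (-12.607,39.607) [heading=270, draw]
LT 90: heading 270 -> 0
PD: pen down
Final: pos=(-12.607,39.607), heading=0, 6 segment(s) drawn

Answer: -12.607 39.607 0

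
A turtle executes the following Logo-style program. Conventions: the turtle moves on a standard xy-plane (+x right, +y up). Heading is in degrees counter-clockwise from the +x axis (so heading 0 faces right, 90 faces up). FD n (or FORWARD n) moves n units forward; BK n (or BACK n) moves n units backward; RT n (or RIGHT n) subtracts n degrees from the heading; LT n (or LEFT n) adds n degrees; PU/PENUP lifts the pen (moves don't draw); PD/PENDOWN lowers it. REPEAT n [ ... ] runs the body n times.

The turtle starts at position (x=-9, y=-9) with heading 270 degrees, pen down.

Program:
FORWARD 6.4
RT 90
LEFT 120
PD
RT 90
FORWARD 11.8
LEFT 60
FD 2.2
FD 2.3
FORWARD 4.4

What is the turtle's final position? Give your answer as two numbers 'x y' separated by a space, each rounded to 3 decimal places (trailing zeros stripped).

Executing turtle program step by step:
Start: pos=(-9,-9), heading=270, pen down
FD 6.4: (-9,-9) -> (-9,-15.4) [heading=270, draw]
RT 90: heading 270 -> 180
LT 120: heading 180 -> 300
PD: pen down
RT 90: heading 300 -> 210
FD 11.8: (-9,-15.4) -> (-19.219,-21.3) [heading=210, draw]
LT 60: heading 210 -> 270
FD 2.2: (-19.219,-21.3) -> (-19.219,-23.5) [heading=270, draw]
FD 2.3: (-19.219,-23.5) -> (-19.219,-25.8) [heading=270, draw]
FD 4.4: (-19.219,-25.8) -> (-19.219,-30.2) [heading=270, draw]
Final: pos=(-19.219,-30.2), heading=270, 5 segment(s) drawn

Answer: -19.219 -30.2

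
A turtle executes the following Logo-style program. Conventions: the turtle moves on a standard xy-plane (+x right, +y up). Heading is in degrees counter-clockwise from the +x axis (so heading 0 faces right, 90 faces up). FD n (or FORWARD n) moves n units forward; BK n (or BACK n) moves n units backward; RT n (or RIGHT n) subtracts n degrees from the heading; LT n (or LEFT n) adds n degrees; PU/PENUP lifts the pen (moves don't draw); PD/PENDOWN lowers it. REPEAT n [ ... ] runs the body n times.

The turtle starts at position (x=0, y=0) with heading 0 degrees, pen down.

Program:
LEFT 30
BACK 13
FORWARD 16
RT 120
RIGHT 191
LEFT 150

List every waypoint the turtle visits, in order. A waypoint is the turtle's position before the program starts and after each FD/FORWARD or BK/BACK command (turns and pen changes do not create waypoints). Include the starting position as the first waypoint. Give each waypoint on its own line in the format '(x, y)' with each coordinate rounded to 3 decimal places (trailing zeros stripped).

Executing turtle program step by step:
Start: pos=(0,0), heading=0, pen down
LT 30: heading 0 -> 30
BK 13: (0,0) -> (-11.258,-6.5) [heading=30, draw]
FD 16: (-11.258,-6.5) -> (2.598,1.5) [heading=30, draw]
RT 120: heading 30 -> 270
RT 191: heading 270 -> 79
LT 150: heading 79 -> 229
Final: pos=(2.598,1.5), heading=229, 2 segment(s) drawn
Waypoints (3 total):
(0, 0)
(-11.258, -6.5)
(2.598, 1.5)

Answer: (0, 0)
(-11.258, -6.5)
(2.598, 1.5)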